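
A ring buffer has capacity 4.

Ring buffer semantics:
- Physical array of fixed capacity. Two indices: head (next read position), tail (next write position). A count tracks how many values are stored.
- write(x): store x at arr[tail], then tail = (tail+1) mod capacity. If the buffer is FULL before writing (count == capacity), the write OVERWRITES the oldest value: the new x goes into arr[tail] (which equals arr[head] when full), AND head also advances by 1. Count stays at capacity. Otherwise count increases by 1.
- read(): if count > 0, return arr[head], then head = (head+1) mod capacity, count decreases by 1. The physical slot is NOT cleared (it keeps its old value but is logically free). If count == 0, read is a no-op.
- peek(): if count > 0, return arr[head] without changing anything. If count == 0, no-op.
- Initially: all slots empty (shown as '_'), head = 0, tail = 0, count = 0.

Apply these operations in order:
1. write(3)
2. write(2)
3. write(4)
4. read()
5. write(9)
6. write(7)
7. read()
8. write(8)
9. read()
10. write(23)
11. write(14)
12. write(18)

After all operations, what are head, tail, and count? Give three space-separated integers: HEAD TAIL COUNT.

After op 1 (write(3)): arr=[3 _ _ _] head=0 tail=1 count=1
After op 2 (write(2)): arr=[3 2 _ _] head=0 tail=2 count=2
After op 3 (write(4)): arr=[3 2 4 _] head=0 tail=3 count=3
After op 4 (read()): arr=[3 2 4 _] head=1 tail=3 count=2
After op 5 (write(9)): arr=[3 2 4 9] head=1 tail=0 count=3
After op 6 (write(7)): arr=[7 2 4 9] head=1 tail=1 count=4
After op 7 (read()): arr=[7 2 4 9] head=2 tail=1 count=3
After op 8 (write(8)): arr=[7 8 4 9] head=2 tail=2 count=4
After op 9 (read()): arr=[7 8 4 9] head=3 tail=2 count=3
After op 10 (write(23)): arr=[7 8 23 9] head=3 tail=3 count=4
After op 11 (write(14)): arr=[7 8 23 14] head=0 tail=0 count=4
After op 12 (write(18)): arr=[18 8 23 14] head=1 tail=1 count=4

Answer: 1 1 4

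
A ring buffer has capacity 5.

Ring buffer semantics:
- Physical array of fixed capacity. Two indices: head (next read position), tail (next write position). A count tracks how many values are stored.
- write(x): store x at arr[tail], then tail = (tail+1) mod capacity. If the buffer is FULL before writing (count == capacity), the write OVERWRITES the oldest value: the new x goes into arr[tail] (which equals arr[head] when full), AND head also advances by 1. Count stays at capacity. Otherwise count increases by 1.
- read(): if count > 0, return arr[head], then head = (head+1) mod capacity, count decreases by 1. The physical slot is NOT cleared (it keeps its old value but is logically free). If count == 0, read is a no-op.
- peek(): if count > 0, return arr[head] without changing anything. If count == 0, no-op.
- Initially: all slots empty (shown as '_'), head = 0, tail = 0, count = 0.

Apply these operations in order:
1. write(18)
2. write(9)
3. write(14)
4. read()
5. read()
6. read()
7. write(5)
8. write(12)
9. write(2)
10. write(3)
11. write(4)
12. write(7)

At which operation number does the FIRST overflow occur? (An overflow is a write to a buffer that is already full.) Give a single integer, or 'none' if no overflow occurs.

After op 1 (write(18)): arr=[18 _ _ _ _] head=0 tail=1 count=1
After op 2 (write(9)): arr=[18 9 _ _ _] head=0 tail=2 count=2
After op 3 (write(14)): arr=[18 9 14 _ _] head=0 tail=3 count=3
After op 4 (read()): arr=[18 9 14 _ _] head=1 tail=3 count=2
After op 5 (read()): arr=[18 9 14 _ _] head=2 tail=3 count=1
After op 6 (read()): arr=[18 9 14 _ _] head=3 tail=3 count=0
After op 7 (write(5)): arr=[18 9 14 5 _] head=3 tail=4 count=1
After op 8 (write(12)): arr=[18 9 14 5 12] head=3 tail=0 count=2
After op 9 (write(2)): arr=[2 9 14 5 12] head=3 tail=1 count=3
After op 10 (write(3)): arr=[2 3 14 5 12] head=3 tail=2 count=4
After op 11 (write(4)): arr=[2 3 4 5 12] head=3 tail=3 count=5
After op 12 (write(7)): arr=[2 3 4 7 12] head=4 tail=4 count=5

Answer: 12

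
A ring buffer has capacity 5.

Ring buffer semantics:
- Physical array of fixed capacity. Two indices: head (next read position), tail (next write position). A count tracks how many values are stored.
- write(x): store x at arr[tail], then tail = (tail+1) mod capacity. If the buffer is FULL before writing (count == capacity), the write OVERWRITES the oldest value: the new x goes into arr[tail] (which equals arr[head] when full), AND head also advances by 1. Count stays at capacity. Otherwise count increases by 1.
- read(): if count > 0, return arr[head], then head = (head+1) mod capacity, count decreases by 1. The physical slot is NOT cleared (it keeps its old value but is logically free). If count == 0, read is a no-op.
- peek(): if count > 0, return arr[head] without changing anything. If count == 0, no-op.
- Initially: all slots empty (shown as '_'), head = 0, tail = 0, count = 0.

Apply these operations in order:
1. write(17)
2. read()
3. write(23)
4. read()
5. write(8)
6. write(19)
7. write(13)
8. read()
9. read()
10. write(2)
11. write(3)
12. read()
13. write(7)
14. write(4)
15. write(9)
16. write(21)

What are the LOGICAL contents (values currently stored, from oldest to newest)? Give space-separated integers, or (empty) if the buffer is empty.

Answer: 3 7 4 9 21

Derivation:
After op 1 (write(17)): arr=[17 _ _ _ _] head=0 tail=1 count=1
After op 2 (read()): arr=[17 _ _ _ _] head=1 tail=1 count=0
After op 3 (write(23)): arr=[17 23 _ _ _] head=1 tail=2 count=1
After op 4 (read()): arr=[17 23 _ _ _] head=2 tail=2 count=0
After op 5 (write(8)): arr=[17 23 8 _ _] head=2 tail=3 count=1
After op 6 (write(19)): arr=[17 23 8 19 _] head=2 tail=4 count=2
After op 7 (write(13)): arr=[17 23 8 19 13] head=2 tail=0 count=3
After op 8 (read()): arr=[17 23 8 19 13] head=3 tail=0 count=2
After op 9 (read()): arr=[17 23 8 19 13] head=4 tail=0 count=1
After op 10 (write(2)): arr=[2 23 8 19 13] head=4 tail=1 count=2
After op 11 (write(3)): arr=[2 3 8 19 13] head=4 tail=2 count=3
After op 12 (read()): arr=[2 3 8 19 13] head=0 tail=2 count=2
After op 13 (write(7)): arr=[2 3 7 19 13] head=0 tail=3 count=3
After op 14 (write(4)): arr=[2 3 7 4 13] head=0 tail=4 count=4
After op 15 (write(9)): arr=[2 3 7 4 9] head=0 tail=0 count=5
After op 16 (write(21)): arr=[21 3 7 4 9] head=1 tail=1 count=5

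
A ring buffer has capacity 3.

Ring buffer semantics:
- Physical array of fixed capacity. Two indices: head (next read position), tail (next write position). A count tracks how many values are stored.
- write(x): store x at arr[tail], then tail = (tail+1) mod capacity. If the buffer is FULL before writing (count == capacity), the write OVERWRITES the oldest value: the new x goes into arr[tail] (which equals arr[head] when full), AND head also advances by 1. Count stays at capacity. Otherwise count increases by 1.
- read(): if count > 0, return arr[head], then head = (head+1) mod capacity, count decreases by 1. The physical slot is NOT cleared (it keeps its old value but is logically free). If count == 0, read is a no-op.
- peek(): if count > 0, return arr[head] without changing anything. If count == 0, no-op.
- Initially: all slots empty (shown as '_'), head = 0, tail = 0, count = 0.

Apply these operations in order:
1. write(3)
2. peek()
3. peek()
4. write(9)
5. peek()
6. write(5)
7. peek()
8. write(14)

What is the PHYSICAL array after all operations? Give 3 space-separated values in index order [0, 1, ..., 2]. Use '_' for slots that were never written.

Answer: 14 9 5

Derivation:
After op 1 (write(3)): arr=[3 _ _] head=0 tail=1 count=1
After op 2 (peek()): arr=[3 _ _] head=0 tail=1 count=1
After op 3 (peek()): arr=[3 _ _] head=0 tail=1 count=1
After op 4 (write(9)): arr=[3 9 _] head=0 tail=2 count=2
After op 5 (peek()): arr=[3 9 _] head=0 tail=2 count=2
After op 6 (write(5)): arr=[3 9 5] head=0 tail=0 count=3
After op 7 (peek()): arr=[3 9 5] head=0 tail=0 count=3
After op 8 (write(14)): arr=[14 9 5] head=1 tail=1 count=3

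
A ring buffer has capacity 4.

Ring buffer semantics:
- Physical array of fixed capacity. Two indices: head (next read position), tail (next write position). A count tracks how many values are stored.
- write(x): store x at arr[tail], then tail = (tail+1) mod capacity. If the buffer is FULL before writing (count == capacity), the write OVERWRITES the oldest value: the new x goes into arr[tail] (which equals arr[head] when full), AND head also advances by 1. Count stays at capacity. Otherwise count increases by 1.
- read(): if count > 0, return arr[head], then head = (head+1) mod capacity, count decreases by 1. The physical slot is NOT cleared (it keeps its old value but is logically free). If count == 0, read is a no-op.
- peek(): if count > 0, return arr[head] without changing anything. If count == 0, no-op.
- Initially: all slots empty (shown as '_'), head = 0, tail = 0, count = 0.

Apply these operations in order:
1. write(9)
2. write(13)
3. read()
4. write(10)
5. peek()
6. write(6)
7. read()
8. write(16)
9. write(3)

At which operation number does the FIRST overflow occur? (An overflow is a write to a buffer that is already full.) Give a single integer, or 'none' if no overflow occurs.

After op 1 (write(9)): arr=[9 _ _ _] head=0 tail=1 count=1
After op 2 (write(13)): arr=[9 13 _ _] head=0 tail=2 count=2
After op 3 (read()): arr=[9 13 _ _] head=1 tail=2 count=1
After op 4 (write(10)): arr=[9 13 10 _] head=1 tail=3 count=2
After op 5 (peek()): arr=[9 13 10 _] head=1 tail=3 count=2
After op 6 (write(6)): arr=[9 13 10 6] head=1 tail=0 count=3
After op 7 (read()): arr=[9 13 10 6] head=2 tail=0 count=2
After op 8 (write(16)): arr=[16 13 10 6] head=2 tail=1 count=3
After op 9 (write(3)): arr=[16 3 10 6] head=2 tail=2 count=4

Answer: none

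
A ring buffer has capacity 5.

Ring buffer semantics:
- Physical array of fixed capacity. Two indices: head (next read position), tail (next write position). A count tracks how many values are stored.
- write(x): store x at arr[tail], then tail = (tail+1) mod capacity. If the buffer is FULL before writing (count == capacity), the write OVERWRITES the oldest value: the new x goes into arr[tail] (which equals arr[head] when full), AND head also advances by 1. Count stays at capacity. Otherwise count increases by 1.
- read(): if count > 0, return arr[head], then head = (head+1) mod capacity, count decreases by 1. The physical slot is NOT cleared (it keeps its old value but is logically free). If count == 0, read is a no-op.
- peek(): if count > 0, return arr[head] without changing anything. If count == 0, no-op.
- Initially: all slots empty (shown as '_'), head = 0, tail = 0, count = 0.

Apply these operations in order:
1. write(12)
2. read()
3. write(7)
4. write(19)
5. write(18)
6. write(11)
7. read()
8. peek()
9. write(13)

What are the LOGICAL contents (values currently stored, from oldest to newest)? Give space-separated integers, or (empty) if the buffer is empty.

Answer: 19 18 11 13

Derivation:
After op 1 (write(12)): arr=[12 _ _ _ _] head=0 tail=1 count=1
After op 2 (read()): arr=[12 _ _ _ _] head=1 tail=1 count=0
After op 3 (write(7)): arr=[12 7 _ _ _] head=1 tail=2 count=1
After op 4 (write(19)): arr=[12 7 19 _ _] head=1 tail=3 count=2
After op 5 (write(18)): arr=[12 7 19 18 _] head=1 tail=4 count=3
After op 6 (write(11)): arr=[12 7 19 18 11] head=1 tail=0 count=4
After op 7 (read()): arr=[12 7 19 18 11] head=2 tail=0 count=3
After op 8 (peek()): arr=[12 7 19 18 11] head=2 tail=0 count=3
After op 9 (write(13)): arr=[13 7 19 18 11] head=2 tail=1 count=4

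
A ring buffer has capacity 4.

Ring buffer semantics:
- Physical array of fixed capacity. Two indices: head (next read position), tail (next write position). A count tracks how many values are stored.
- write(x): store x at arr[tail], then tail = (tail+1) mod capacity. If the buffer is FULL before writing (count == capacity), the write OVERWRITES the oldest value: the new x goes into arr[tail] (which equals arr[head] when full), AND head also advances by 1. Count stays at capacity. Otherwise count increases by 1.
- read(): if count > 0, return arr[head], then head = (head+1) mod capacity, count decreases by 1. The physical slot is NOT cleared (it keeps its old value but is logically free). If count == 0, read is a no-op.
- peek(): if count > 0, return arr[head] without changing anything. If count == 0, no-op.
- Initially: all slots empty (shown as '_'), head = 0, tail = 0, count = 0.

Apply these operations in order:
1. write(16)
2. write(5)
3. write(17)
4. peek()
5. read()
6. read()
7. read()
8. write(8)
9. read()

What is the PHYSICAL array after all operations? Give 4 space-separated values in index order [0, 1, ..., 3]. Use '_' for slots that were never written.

Answer: 16 5 17 8

Derivation:
After op 1 (write(16)): arr=[16 _ _ _] head=0 tail=1 count=1
After op 2 (write(5)): arr=[16 5 _ _] head=0 tail=2 count=2
After op 3 (write(17)): arr=[16 5 17 _] head=0 tail=3 count=3
After op 4 (peek()): arr=[16 5 17 _] head=0 tail=3 count=3
After op 5 (read()): arr=[16 5 17 _] head=1 tail=3 count=2
After op 6 (read()): arr=[16 5 17 _] head=2 tail=3 count=1
After op 7 (read()): arr=[16 5 17 _] head=3 tail=3 count=0
After op 8 (write(8)): arr=[16 5 17 8] head=3 tail=0 count=1
After op 9 (read()): arr=[16 5 17 8] head=0 tail=0 count=0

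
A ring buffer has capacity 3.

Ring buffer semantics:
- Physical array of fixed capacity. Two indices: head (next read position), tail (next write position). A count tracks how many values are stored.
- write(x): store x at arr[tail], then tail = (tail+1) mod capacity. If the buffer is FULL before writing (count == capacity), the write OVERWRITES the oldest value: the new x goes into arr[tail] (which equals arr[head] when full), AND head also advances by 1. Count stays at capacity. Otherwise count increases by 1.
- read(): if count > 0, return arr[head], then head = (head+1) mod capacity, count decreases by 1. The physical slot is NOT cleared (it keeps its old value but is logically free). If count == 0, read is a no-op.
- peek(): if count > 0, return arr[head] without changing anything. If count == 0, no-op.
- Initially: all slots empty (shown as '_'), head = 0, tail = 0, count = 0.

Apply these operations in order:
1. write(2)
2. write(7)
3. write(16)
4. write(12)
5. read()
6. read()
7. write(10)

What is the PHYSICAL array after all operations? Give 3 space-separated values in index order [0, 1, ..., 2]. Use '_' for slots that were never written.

After op 1 (write(2)): arr=[2 _ _] head=0 tail=1 count=1
After op 2 (write(7)): arr=[2 7 _] head=0 tail=2 count=2
After op 3 (write(16)): arr=[2 7 16] head=0 tail=0 count=3
After op 4 (write(12)): arr=[12 7 16] head=1 tail=1 count=3
After op 5 (read()): arr=[12 7 16] head=2 tail=1 count=2
After op 6 (read()): arr=[12 7 16] head=0 tail=1 count=1
After op 7 (write(10)): arr=[12 10 16] head=0 tail=2 count=2

Answer: 12 10 16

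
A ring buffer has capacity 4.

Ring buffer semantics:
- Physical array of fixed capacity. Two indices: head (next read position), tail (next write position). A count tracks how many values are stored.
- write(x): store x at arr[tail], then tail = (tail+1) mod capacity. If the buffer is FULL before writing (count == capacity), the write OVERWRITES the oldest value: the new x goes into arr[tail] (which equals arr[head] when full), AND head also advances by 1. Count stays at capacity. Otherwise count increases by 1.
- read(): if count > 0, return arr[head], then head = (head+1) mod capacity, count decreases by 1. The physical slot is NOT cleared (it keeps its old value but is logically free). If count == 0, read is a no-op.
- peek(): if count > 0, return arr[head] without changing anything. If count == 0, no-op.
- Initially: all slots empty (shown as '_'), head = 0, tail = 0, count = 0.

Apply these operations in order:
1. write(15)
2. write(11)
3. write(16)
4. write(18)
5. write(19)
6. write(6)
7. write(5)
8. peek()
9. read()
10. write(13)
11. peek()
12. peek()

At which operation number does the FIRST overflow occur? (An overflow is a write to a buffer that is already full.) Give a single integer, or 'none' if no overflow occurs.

Answer: 5

Derivation:
After op 1 (write(15)): arr=[15 _ _ _] head=0 tail=1 count=1
After op 2 (write(11)): arr=[15 11 _ _] head=0 tail=2 count=2
After op 3 (write(16)): arr=[15 11 16 _] head=0 tail=3 count=3
After op 4 (write(18)): arr=[15 11 16 18] head=0 tail=0 count=4
After op 5 (write(19)): arr=[19 11 16 18] head=1 tail=1 count=4
After op 6 (write(6)): arr=[19 6 16 18] head=2 tail=2 count=4
After op 7 (write(5)): arr=[19 6 5 18] head=3 tail=3 count=4
After op 8 (peek()): arr=[19 6 5 18] head=3 tail=3 count=4
After op 9 (read()): arr=[19 6 5 18] head=0 tail=3 count=3
After op 10 (write(13)): arr=[19 6 5 13] head=0 tail=0 count=4
After op 11 (peek()): arr=[19 6 5 13] head=0 tail=0 count=4
After op 12 (peek()): arr=[19 6 5 13] head=0 tail=0 count=4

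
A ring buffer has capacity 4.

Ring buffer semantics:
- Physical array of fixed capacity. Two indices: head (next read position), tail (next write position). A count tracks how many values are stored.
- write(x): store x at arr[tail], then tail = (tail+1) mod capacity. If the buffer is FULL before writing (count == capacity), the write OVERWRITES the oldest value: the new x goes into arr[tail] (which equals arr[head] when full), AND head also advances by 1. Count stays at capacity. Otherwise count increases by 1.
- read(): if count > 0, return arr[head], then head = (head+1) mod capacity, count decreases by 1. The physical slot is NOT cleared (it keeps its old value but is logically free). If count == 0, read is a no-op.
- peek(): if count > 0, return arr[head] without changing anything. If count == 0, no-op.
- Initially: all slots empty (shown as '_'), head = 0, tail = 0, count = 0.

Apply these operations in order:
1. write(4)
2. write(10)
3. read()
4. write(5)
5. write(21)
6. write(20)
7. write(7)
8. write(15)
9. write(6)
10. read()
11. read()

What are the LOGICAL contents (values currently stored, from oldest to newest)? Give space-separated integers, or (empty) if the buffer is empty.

After op 1 (write(4)): arr=[4 _ _ _] head=0 tail=1 count=1
After op 2 (write(10)): arr=[4 10 _ _] head=0 tail=2 count=2
After op 3 (read()): arr=[4 10 _ _] head=1 tail=2 count=1
After op 4 (write(5)): arr=[4 10 5 _] head=1 tail=3 count=2
After op 5 (write(21)): arr=[4 10 5 21] head=1 tail=0 count=3
After op 6 (write(20)): arr=[20 10 5 21] head=1 tail=1 count=4
After op 7 (write(7)): arr=[20 7 5 21] head=2 tail=2 count=4
After op 8 (write(15)): arr=[20 7 15 21] head=3 tail=3 count=4
After op 9 (write(6)): arr=[20 7 15 6] head=0 tail=0 count=4
After op 10 (read()): arr=[20 7 15 6] head=1 tail=0 count=3
After op 11 (read()): arr=[20 7 15 6] head=2 tail=0 count=2

Answer: 15 6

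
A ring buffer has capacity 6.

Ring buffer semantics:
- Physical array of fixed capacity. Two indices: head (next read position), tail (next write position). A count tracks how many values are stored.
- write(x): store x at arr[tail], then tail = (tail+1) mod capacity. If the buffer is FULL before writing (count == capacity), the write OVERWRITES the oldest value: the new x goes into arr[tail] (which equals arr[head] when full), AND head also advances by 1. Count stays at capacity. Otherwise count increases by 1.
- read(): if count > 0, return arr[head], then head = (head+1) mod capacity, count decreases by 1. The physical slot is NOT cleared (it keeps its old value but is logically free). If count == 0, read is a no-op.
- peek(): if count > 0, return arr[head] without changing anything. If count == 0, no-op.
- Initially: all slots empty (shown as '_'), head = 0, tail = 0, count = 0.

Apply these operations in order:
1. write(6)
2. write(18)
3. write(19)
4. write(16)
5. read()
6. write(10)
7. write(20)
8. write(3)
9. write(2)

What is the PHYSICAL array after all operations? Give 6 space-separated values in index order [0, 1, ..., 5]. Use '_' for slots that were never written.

Answer: 3 2 19 16 10 20

Derivation:
After op 1 (write(6)): arr=[6 _ _ _ _ _] head=0 tail=1 count=1
After op 2 (write(18)): arr=[6 18 _ _ _ _] head=0 tail=2 count=2
After op 3 (write(19)): arr=[6 18 19 _ _ _] head=0 tail=3 count=3
After op 4 (write(16)): arr=[6 18 19 16 _ _] head=0 tail=4 count=4
After op 5 (read()): arr=[6 18 19 16 _ _] head=1 tail=4 count=3
After op 6 (write(10)): arr=[6 18 19 16 10 _] head=1 tail=5 count=4
After op 7 (write(20)): arr=[6 18 19 16 10 20] head=1 tail=0 count=5
After op 8 (write(3)): arr=[3 18 19 16 10 20] head=1 tail=1 count=6
After op 9 (write(2)): arr=[3 2 19 16 10 20] head=2 tail=2 count=6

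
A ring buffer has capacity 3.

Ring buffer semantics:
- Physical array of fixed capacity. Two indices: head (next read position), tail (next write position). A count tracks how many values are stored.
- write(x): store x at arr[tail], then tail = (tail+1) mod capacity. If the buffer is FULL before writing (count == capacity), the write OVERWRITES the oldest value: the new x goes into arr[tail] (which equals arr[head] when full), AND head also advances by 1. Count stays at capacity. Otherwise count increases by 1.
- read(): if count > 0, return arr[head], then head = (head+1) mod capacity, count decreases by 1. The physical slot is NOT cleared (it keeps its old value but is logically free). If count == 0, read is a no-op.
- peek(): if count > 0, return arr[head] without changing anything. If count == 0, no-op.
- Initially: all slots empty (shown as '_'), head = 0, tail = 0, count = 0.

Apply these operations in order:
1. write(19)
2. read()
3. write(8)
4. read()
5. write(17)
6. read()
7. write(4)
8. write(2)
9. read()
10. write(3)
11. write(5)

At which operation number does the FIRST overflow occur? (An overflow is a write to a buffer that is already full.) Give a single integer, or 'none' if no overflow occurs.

Answer: none

Derivation:
After op 1 (write(19)): arr=[19 _ _] head=0 tail=1 count=1
After op 2 (read()): arr=[19 _ _] head=1 tail=1 count=0
After op 3 (write(8)): arr=[19 8 _] head=1 tail=2 count=1
After op 4 (read()): arr=[19 8 _] head=2 tail=2 count=0
After op 5 (write(17)): arr=[19 8 17] head=2 tail=0 count=1
After op 6 (read()): arr=[19 8 17] head=0 tail=0 count=0
After op 7 (write(4)): arr=[4 8 17] head=0 tail=1 count=1
After op 8 (write(2)): arr=[4 2 17] head=0 tail=2 count=2
After op 9 (read()): arr=[4 2 17] head=1 tail=2 count=1
After op 10 (write(3)): arr=[4 2 3] head=1 tail=0 count=2
After op 11 (write(5)): arr=[5 2 3] head=1 tail=1 count=3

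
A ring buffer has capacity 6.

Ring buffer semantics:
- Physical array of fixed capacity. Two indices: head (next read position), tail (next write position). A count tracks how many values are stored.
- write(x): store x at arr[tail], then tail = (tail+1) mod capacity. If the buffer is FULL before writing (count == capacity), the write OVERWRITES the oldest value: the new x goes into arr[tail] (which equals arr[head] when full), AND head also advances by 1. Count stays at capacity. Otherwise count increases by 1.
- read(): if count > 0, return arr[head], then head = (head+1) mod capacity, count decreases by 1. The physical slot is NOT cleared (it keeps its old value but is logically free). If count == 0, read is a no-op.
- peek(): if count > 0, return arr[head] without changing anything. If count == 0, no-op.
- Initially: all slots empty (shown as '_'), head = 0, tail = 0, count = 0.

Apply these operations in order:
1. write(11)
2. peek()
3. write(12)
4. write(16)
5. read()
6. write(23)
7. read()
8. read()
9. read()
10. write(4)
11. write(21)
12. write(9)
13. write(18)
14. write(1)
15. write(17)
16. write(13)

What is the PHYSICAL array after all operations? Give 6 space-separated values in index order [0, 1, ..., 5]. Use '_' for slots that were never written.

After op 1 (write(11)): arr=[11 _ _ _ _ _] head=0 tail=1 count=1
After op 2 (peek()): arr=[11 _ _ _ _ _] head=0 tail=1 count=1
After op 3 (write(12)): arr=[11 12 _ _ _ _] head=0 tail=2 count=2
After op 4 (write(16)): arr=[11 12 16 _ _ _] head=0 tail=3 count=3
After op 5 (read()): arr=[11 12 16 _ _ _] head=1 tail=3 count=2
After op 6 (write(23)): arr=[11 12 16 23 _ _] head=1 tail=4 count=3
After op 7 (read()): arr=[11 12 16 23 _ _] head=2 tail=4 count=2
After op 8 (read()): arr=[11 12 16 23 _ _] head=3 tail=4 count=1
After op 9 (read()): arr=[11 12 16 23 _ _] head=4 tail=4 count=0
After op 10 (write(4)): arr=[11 12 16 23 4 _] head=4 tail=5 count=1
After op 11 (write(21)): arr=[11 12 16 23 4 21] head=4 tail=0 count=2
After op 12 (write(9)): arr=[9 12 16 23 4 21] head=4 tail=1 count=3
After op 13 (write(18)): arr=[9 18 16 23 4 21] head=4 tail=2 count=4
After op 14 (write(1)): arr=[9 18 1 23 4 21] head=4 tail=3 count=5
After op 15 (write(17)): arr=[9 18 1 17 4 21] head=4 tail=4 count=6
After op 16 (write(13)): arr=[9 18 1 17 13 21] head=5 tail=5 count=6

Answer: 9 18 1 17 13 21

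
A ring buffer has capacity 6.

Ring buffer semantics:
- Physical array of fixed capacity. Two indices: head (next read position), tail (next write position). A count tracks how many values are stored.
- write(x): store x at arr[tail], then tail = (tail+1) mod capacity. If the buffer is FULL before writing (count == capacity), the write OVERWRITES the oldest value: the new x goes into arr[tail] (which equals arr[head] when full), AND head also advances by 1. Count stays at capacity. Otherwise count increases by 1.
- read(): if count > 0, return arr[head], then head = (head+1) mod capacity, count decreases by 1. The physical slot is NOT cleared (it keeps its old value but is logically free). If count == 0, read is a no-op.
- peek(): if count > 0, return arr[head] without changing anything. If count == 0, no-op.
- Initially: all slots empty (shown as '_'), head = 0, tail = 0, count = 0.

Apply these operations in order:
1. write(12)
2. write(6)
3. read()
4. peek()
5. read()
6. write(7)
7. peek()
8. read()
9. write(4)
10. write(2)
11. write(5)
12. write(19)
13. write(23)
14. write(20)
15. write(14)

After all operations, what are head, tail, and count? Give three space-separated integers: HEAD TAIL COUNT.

After op 1 (write(12)): arr=[12 _ _ _ _ _] head=0 tail=1 count=1
After op 2 (write(6)): arr=[12 6 _ _ _ _] head=0 tail=2 count=2
After op 3 (read()): arr=[12 6 _ _ _ _] head=1 tail=2 count=1
After op 4 (peek()): arr=[12 6 _ _ _ _] head=1 tail=2 count=1
After op 5 (read()): arr=[12 6 _ _ _ _] head=2 tail=2 count=0
After op 6 (write(7)): arr=[12 6 7 _ _ _] head=2 tail=3 count=1
After op 7 (peek()): arr=[12 6 7 _ _ _] head=2 tail=3 count=1
After op 8 (read()): arr=[12 6 7 _ _ _] head=3 tail=3 count=0
After op 9 (write(4)): arr=[12 6 7 4 _ _] head=3 tail=4 count=1
After op 10 (write(2)): arr=[12 6 7 4 2 _] head=3 tail=5 count=2
After op 11 (write(5)): arr=[12 6 7 4 2 5] head=3 tail=0 count=3
After op 12 (write(19)): arr=[19 6 7 4 2 5] head=3 tail=1 count=4
After op 13 (write(23)): arr=[19 23 7 4 2 5] head=3 tail=2 count=5
After op 14 (write(20)): arr=[19 23 20 4 2 5] head=3 tail=3 count=6
After op 15 (write(14)): arr=[19 23 20 14 2 5] head=4 tail=4 count=6

Answer: 4 4 6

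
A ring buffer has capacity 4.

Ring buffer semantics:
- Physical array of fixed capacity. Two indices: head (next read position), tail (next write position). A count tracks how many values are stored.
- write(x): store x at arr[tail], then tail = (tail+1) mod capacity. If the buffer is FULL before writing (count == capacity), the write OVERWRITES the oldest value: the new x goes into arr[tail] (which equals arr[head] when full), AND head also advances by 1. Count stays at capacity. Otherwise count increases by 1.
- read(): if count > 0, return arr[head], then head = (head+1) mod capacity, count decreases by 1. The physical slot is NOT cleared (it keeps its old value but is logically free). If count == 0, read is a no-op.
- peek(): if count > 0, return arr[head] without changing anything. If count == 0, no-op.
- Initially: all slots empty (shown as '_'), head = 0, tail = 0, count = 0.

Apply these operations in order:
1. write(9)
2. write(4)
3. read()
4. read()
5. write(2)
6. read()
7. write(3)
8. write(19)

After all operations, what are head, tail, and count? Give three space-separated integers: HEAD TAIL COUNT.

After op 1 (write(9)): arr=[9 _ _ _] head=0 tail=1 count=1
After op 2 (write(4)): arr=[9 4 _ _] head=0 tail=2 count=2
After op 3 (read()): arr=[9 4 _ _] head=1 tail=2 count=1
After op 4 (read()): arr=[9 4 _ _] head=2 tail=2 count=0
After op 5 (write(2)): arr=[9 4 2 _] head=2 tail=3 count=1
After op 6 (read()): arr=[9 4 2 _] head=3 tail=3 count=0
After op 7 (write(3)): arr=[9 4 2 3] head=3 tail=0 count=1
After op 8 (write(19)): arr=[19 4 2 3] head=3 tail=1 count=2

Answer: 3 1 2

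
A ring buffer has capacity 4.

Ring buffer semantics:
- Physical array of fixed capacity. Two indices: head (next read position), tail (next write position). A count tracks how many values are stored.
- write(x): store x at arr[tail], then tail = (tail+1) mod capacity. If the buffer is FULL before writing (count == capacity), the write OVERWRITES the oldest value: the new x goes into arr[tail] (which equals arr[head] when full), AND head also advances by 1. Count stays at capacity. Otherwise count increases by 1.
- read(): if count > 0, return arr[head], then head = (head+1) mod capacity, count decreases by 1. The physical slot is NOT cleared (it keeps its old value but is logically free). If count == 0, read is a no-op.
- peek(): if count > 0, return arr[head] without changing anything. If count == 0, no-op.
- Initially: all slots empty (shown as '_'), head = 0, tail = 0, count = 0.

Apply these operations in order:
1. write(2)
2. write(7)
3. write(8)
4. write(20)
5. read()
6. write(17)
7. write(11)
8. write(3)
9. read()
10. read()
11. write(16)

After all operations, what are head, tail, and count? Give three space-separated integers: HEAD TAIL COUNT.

After op 1 (write(2)): arr=[2 _ _ _] head=0 tail=1 count=1
After op 2 (write(7)): arr=[2 7 _ _] head=0 tail=2 count=2
After op 3 (write(8)): arr=[2 7 8 _] head=0 tail=3 count=3
After op 4 (write(20)): arr=[2 7 8 20] head=0 tail=0 count=4
After op 5 (read()): arr=[2 7 8 20] head=1 tail=0 count=3
After op 6 (write(17)): arr=[17 7 8 20] head=1 tail=1 count=4
After op 7 (write(11)): arr=[17 11 8 20] head=2 tail=2 count=4
After op 8 (write(3)): arr=[17 11 3 20] head=3 tail=3 count=4
After op 9 (read()): arr=[17 11 3 20] head=0 tail=3 count=3
After op 10 (read()): arr=[17 11 3 20] head=1 tail=3 count=2
After op 11 (write(16)): arr=[17 11 3 16] head=1 tail=0 count=3

Answer: 1 0 3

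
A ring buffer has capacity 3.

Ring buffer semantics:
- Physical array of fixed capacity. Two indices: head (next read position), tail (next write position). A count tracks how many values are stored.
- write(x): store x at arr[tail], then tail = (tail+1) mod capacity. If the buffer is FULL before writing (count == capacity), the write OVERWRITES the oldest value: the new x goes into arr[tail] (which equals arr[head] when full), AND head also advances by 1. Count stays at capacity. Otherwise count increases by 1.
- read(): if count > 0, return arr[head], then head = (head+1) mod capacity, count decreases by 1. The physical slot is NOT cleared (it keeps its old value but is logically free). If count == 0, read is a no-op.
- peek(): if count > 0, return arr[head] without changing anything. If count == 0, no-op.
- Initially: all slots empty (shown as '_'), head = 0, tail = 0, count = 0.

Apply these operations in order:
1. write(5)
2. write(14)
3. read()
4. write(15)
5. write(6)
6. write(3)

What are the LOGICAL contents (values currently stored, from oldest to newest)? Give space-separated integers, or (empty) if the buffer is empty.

Answer: 15 6 3

Derivation:
After op 1 (write(5)): arr=[5 _ _] head=0 tail=1 count=1
After op 2 (write(14)): arr=[5 14 _] head=0 tail=2 count=2
After op 3 (read()): arr=[5 14 _] head=1 tail=2 count=1
After op 4 (write(15)): arr=[5 14 15] head=1 tail=0 count=2
After op 5 (write(6)): arr=[6 14 15] head=1 tail=1 count=3
After op 6 (write(3)): arr=[6 3 15] head=2 tail=2 count=3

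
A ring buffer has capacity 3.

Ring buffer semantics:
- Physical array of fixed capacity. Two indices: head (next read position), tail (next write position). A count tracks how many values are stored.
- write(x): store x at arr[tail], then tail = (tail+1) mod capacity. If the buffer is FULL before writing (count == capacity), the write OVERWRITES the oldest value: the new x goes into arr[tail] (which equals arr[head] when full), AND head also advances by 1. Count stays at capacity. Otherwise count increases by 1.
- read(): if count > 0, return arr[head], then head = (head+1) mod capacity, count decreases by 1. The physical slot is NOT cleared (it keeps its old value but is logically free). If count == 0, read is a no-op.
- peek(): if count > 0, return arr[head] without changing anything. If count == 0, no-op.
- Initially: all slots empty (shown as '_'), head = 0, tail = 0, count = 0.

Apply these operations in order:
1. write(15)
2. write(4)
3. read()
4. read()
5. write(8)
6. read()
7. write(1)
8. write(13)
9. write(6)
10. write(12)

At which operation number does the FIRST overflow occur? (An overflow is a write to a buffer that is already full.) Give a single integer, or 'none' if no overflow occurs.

After op 1 (write(15)): arr=[15 _ _] head=0 tail=1 count=1
After op 2 (write(4)): arr=[15 4 _] head=0 tail=2 count=2
After op 3 (read()): arr=[15 4 _] head=1 tail=2 count=1
After op 4 (read()): arr=[15 4 _] head=2 tail=2 count=0
After op 5 (write(8)): arr=[15 4 8] head=2 tail=0 count=1
After op 6 (read()): arr=[15 4 8] head=0 tail=0 count=0
After op 7 (write(1)): arr=[1 4 8] head=0 tail=1 count=1
After op 8 (write(13)): arr=[1 13 8] head=0 tail=2 count=2
After op 9 (write(6)): arr=[1 13 6] head=0 tail=0 count=3
After op 10 (write(12)): arr=[12 13 6] head=1 tail=1 count=3

Answer: 10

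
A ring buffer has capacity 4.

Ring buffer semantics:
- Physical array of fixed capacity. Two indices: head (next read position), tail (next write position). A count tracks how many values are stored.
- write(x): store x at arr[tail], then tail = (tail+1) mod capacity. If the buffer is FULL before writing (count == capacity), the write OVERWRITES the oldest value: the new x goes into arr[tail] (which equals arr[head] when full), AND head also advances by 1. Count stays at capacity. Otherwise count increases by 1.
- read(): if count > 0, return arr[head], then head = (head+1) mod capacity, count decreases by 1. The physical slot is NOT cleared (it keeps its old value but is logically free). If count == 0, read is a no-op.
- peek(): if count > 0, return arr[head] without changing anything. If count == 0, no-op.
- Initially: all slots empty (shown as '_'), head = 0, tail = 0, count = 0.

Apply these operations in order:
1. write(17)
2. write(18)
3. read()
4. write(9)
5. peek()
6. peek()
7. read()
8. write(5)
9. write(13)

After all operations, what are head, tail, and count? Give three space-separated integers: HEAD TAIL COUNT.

Answer: 2 1 3

Derivation:
After op 1 (write(17)): arr=[17 _ _ _] head=0 tail=1 count=1
After op 2 (write(18)): arr=[17 18 _ _] head=0 tail=2 count=2
After op 3 (read()): arr=[17 18 _ _] head=1 tail=2 count=1
After op 4 (write(9)): arr=[17 18 9 _] head=1 tail=3 count=2
After op 5 (peek()): arr=[17 18 9 _] head=1 tail=3 count=2
After op 6 (peek()): arr=[17 18 9 _] head=1 tail=3 count=2
After op 7 (read()): arr=[17 18 9 _] head=2 tail=3 count=1
After op 8 (write(5)): arr=[17 18 9 5] head=2 tail=0 count=2
After op 9 (write(13)): arr=[13 18 9 5] head=2 tail=1 count=3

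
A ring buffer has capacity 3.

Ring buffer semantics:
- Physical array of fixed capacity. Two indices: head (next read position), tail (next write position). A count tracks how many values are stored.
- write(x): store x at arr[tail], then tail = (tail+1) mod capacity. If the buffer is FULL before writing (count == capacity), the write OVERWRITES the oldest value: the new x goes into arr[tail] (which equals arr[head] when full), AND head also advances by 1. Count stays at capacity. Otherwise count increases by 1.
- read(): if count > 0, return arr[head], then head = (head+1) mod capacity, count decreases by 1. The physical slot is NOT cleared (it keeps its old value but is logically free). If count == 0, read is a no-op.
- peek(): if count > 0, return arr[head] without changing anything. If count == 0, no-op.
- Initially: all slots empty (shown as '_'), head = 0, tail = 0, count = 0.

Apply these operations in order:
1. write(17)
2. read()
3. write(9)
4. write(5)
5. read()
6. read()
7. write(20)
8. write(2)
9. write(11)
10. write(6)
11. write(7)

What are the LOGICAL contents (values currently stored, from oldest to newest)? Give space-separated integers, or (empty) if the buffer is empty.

Answer: 11 6 7

Derivation:
After op 1 (write(17)): arr=[17 _ _] head=0 tail=1 count=1
After op 2 (read()): arr=[17 _ _] head=1 tail=1 count=0
After op 3 (write(9)): arr=[17 9 _] head=1 tail=2 count=1
After op 4 (write(5)): arr=[17 9 5] head=1 tail=0 count=2
After op 5 (read()): arr=[17 9 5] head=2 tail=0 count=1
After op 6 (read()): arr=[17 9 5] head=0 tail=0 count=0
After op 7 (write(20)): arr=[20 9 5] head=0 tail=1 count=1
After op 8 (write(2)): arr=[20 2 5] head=0 tail=2 count=2
After op 9 (write(11)): arr=[20 2 11] head=0 tail=0 count=3
After op 10 (write(6)): arr=[6 2 11] head=1 tail=1 count=3
After op 11 (write(7)): arr=[6 7 11] head=2 tail=2 count=3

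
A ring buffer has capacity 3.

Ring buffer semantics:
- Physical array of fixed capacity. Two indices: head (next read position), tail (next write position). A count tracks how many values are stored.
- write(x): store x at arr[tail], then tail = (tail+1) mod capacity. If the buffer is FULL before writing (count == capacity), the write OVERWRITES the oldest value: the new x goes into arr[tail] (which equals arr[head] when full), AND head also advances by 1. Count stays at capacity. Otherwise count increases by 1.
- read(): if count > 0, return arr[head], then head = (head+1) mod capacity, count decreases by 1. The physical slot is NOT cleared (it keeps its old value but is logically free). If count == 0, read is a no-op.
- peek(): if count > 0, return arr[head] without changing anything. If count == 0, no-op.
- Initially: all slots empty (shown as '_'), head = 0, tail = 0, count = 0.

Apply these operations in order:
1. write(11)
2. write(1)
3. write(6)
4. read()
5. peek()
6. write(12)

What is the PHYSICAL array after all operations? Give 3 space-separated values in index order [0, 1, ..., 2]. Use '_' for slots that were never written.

After op 1 (write(11)): arr=[11 _ _] head=0 tail=1 count=1
After op 2 (write(1)): arr=[11 1 _] head=0 tail=2 count=2
After op 3 (write(6)): arr=[11 1 6] head=0 tail=0 count=3
After op 4 (read()): arr=[11 1 6] head=1 tail=0 count=2
After op 5 (peek()): arr=[11 1 6] head=1 tail=0 count=2
After op 6 (write(12)): arr=[12 1 6] head=1 tail=1 count=3

Answer: 12 1 6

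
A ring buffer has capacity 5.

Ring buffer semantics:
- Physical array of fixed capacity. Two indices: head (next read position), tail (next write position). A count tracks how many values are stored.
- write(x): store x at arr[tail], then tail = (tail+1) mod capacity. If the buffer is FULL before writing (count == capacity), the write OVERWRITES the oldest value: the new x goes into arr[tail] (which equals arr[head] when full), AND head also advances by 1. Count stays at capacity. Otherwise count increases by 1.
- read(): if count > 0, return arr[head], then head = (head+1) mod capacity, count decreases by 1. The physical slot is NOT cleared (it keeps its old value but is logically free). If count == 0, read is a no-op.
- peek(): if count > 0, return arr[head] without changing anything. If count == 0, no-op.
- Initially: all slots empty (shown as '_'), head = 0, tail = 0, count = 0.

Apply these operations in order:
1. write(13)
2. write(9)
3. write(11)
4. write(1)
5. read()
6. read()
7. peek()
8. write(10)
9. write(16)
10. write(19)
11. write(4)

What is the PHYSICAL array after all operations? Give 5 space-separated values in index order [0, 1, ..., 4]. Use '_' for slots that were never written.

Answer: 16 19 4 1 10

Derivation:
After op 1 (write(13)): arr=[13 _ _ _ _] head=0 tail=1 count=1
After op 2 (write(9)): arr=[13 9 _ _ _] head=0 tail=2 count=2
After op 3 (write(11)): arr=[13 9 11 _ _] head=0 tail=3 count=3
After op 4 (write(1)): arr=[13 9 11 1 _] head=0 tail=4 count=4
After op 5 (read()): arr=[13 9 11 1 _] head=1 tail=4 count=3
After op 6 (read()): arr=[13 9 11 1 _] head=2 tail=4 count=2
After op 7 (peek()): arr=[13 9 11 1 _] head=2 tail=4 count=2
After op 8 (write(10)): arr=[13 9 11 1 10] head=2 tail=0 count=3
After op 9 (write(16)): arr=[16 9 11 1 10] head=2 tail=1 count=4
After op 10 (write(19)): arr=[16 19 11 1 10] head=2 tail=2 count=5
After op 11 (write(4)): arr=[16 19 4 1 10] head=3 tail=3 count=5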